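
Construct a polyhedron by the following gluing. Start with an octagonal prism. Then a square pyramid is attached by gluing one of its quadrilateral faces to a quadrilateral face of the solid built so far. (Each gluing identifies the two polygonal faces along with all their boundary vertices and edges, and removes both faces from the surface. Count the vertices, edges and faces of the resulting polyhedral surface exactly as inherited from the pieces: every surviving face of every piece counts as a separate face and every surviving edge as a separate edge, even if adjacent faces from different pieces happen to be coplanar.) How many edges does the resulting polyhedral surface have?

An octagonal prism: V=16, E=24, F=10.
Attach a square pyramid (V=5, E=8, F=5) along a 4-gon: merge 4 vertices and 4 edges, delete both glued faces → V=17, E=28, F=13.
Check: V − E + F = 17 − 28 + 13 = 2.

28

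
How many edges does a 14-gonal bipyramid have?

A bipyramid over an n-gon has 2n triangular faces and n + 2 vertices: V = 14 + 2 = 16, E = 3·14 = 42, F = 2·14 = 28.
Check: V − E + F = 16 − 42 + 28 = 2.

42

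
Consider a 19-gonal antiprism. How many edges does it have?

An antiprism on an n-gon has two n-gon caps and 2n triangles: V = 2·19 = 38, E = 4·19 = 76, F = 2·19 + 2 = 40.

76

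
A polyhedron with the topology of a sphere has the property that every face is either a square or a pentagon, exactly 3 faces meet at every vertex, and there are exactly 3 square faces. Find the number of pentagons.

6

Let x be the number of pentagons; then F = 3 + x.
Edge–face incidences: 2E = 4·3 + 5·x = 12 + 5x.
Every vertex has degree 3, so 3V = 2E.
Euler: V − E + F = 2 ⇒ (2E)/3 − E + (3 + x) = 2.
Multiply by 6: 2·(2E) − 3·(2E) + 6·(3 + x) = 12, i.e. 18 + 6x − (12 + 5x) = 12.
Collecting terms: x + 6 = 12, so x = 6.
Then 2E = 12 + 5·6 = 42, so E = 21, V = 2E/3 = 14, F = 3 + 6 = 9.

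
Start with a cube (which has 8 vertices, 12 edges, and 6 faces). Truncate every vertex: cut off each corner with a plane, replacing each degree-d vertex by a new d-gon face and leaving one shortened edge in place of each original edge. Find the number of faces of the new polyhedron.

Truncation replaces each original edge-end by a new vertex, so V′ = 2E = 24.
Each original edge survives, and each old vertex of degree d contributes d new edges; summing degrees gives Σd = 2E, so E′ = E + 2E = 3E = 36.
Each original face survives and each original vertex becomes one new face: F′ = F + V = 14.

14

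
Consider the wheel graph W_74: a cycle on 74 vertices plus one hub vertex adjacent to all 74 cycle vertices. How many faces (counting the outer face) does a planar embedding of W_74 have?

75

W_74 has V = 74 + 1 = 75 vertices and E = 2·74 = 148 edges.
By Euler's formula F = 2 − V + E = 2 − 75 + 148 = 75.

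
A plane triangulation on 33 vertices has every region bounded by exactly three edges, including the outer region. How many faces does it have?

In a plane triangulation 3F = 2E and V − E + F = 2, so F = 2V − 4 = 2·33 − 4 = 62.

62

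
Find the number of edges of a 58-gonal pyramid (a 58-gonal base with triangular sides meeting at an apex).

A pyramid on an n-gon base has one n-gon and n triangles: V = 58 + 1 = 59, E = 2·58 = 116, F = 58 + 1 = 59.
Check: V − E + F = 59 − 116 + 59 = 2.

116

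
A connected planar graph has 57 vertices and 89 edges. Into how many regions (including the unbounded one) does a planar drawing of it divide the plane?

Euler's formula for a connected plane graph: V − E + F = 2, so F = 2 − 57 + 89 = 34.

34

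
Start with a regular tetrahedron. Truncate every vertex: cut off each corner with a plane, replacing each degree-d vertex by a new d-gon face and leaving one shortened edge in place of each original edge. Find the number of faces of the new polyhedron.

The base solid has V = 4, E = 6, F = 4.
Truncation replaces each original edge-end by a new vertex, so V′ = 2E = 12.
Each original edge survives, and each old vertex of degree d contributes d new edges; summing degrees gives Σd = 2E, so E′ = E + 2E = 3E = 18.
Each original face survives and each original vertex becomes one new face: F′ = F + V = 8.

8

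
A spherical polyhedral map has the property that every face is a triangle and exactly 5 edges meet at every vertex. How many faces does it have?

Each face has 3 edges and each edge borders two faces, so 2E = 3F.
Each vertex has degree 5, so 5V = 2E and hence V = 3F/5.
Euler: V − E + F = 2 ⇒ (3F/5) − (3F/2) + F = 2.
Multiply by 10: (6 − 15 + 10)F = 20, i.e. 1F = 20.
So F = 20, E = 3·20/2 = 30, V = 3·20/5 = 12.

20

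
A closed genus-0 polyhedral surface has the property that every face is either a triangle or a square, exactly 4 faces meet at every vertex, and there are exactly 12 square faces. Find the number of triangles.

8

Let x be the number of triangles; then F = 12 + x.
Edge–face incidences: 2E = 4·12 + 3·x = 48 + 3x.
Every vertex has degree 4, so 4V = 2E.
Euler: V − E + F = 2 ⇒ (2E)/4 − E + (12 + x) = 2.
Multiply by 8: 2·(2E) − 4·(2E) + 8·(12 + x) = 16, i.e. 96 + 8x − 2·(48 + 3x) = 16.
Collecting terms: 2x = 16, so x = 8.
Then 2E = 48 + 3·8 = 72, so E = 36, V = 2E/4 = 18, F = 12 + 8 = 20.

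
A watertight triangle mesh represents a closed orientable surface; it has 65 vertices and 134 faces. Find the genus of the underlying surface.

2

Every face is a triangle, so 2E = 3·134 = 402, giving E = 201.
χ = V − E + F = 65 − 201 + 134 = -2.
For a closed orientable surface χ = 2 − 2g, so g = (2 − (-2))/2 = 2.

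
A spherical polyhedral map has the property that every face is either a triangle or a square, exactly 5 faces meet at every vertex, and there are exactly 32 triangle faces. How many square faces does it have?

Let x be the number of squares; then F = 32 + x.
Edge–face incidences: 2E = 3·32 + 4·x = 96 + 4x.
Every vertex has degree 5, so 5V = 2E.
Euler: V − E + F = 2 ⇒ (2E)/5 − E + (32 + x) = 2.
Multiply by 10: 2·(2E) − 5·(2E) + 10·(32 + x) = 20, i.e. 320 + 10x − 3·(96 + 4x) = 20.
Collecting terms: −2x + 32 = 20, so −2x = −12, so x = 6.
Then 2E = 96 + 4·6 = 120, so E = 60, V = 2E/5 = 24, F = 32 + 6 = 38.

6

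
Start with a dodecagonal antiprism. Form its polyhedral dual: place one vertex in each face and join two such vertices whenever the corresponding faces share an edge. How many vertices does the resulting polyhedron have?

The base solid has V = 24, E = 48, F = 26.
The dual swaps V and F and preserves E: V′ = F = 26, E′ = E = 48, F′ = V = 24.

26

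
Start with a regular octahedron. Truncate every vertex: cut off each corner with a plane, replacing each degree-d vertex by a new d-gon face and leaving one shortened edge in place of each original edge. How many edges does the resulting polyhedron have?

The base solid has V = 6, E = 12, F = 8.
Truncation replaces each original edge-end by a new vertex, so V′ = 2E = 24.
Each original edge survives, and each old vertex of degree d contributes d new edges; summing degrees gives Σd = 2E, so E′ = E + 2E = 3E = 36.
Each original face survives and each original vertex becomes one new face: F′ = F + V = 14.

36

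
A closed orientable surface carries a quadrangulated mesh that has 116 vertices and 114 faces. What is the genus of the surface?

0

Every face is a square, so 2E = 4·114 = 456, giving E = 228.
χ = V − E + F = 116 − 228 + 114 = 2.
For a closed orientable surface χ = 2 − 2g, so g = (2 − (2))/2 = 0.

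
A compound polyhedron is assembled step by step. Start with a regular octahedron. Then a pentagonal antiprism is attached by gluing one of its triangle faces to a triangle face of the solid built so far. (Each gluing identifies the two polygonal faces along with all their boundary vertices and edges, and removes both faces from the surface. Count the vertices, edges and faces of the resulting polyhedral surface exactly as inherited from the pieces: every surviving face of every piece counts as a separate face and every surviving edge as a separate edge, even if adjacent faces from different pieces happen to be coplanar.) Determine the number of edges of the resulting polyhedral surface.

29

A regular octahedron: V=6, E=12, F=8.
Attach a pentagonal antiprism (V=10, E=20, F=12) along a 3-gon: merge 3 vertices and 3 edges, delete both glued faces → V=13, E=29, F=18.
Check: V − E + F = 13 − 29 + 18 = 2.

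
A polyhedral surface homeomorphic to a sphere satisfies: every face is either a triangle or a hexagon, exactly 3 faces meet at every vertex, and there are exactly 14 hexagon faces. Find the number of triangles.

4

Let x be the number of triangles; then F = 14 + x.
Edge–face incidences: 2E = 6·14 + 3·x = 84 + 3x.
Every vertex has degree 3, so 3V = 2E.
Euler: V − E + F = 2 ⇒ (2E)/3 − E + (14 + x) = 2.
Multiply by 6: 2·(2E) − 3·(2E) + 6·(14 + x) = 12, i.e. 84 + 6x − (84 + 3x) = 12.
Collecting terms: 3x = 12, so x = 4.
Then 2E = 84 + 3·4 = 96, so E = 48, V = 2E/3 = 32, F = 14 + 4 = 18.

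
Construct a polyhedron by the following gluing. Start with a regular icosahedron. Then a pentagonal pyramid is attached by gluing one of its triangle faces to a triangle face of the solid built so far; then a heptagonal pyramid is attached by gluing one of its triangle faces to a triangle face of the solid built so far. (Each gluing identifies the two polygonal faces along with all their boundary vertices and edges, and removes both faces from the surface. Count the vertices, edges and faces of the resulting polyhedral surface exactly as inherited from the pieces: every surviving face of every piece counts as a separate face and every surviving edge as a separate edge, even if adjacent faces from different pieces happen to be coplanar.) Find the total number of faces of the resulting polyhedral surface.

A regular icosahedron: V=12, E=30, F=20.
Attach a pentagonal pyramid (V=6, E=10, F=6) along a 3-gon: merge 3 vertices and 3 edges, delete both glued faces → V=15, E=37, F=24.
Attach a heptagonal pyramid (V=8, E=14, F=8) along a 3-gon: merge 3 vertices and 3 edges, delete both glued faces → V=20, E=48, F=30.
Check: V − E + F = 20 − 48 + 30 = 2.

30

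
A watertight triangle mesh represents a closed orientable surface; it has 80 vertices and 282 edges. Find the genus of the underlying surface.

8

Every face is a triangle and each edge borders two faces, so 3F = 2·282, giving F = 188.
χ = V − E + F = 80 − 282 + 188 = -14.
For a closed orientable surface χ = 2 − 2g, so g = (2 − (-14))/2 = 8.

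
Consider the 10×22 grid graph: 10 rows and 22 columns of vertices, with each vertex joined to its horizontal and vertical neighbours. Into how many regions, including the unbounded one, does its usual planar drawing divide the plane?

The grid has V = 10·22 = 220 vertices and E = 10·21 + 22·9 = 408 edges.
F = 2 − V + E = 2 − 220 + 408 = 190.

190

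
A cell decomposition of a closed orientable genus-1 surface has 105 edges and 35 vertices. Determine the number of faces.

For a closed orientable surface of genus 1, χ = 2 − 2·1 = 0.
F = 0 − V + E = 0 − 35 + 105 = 70.

70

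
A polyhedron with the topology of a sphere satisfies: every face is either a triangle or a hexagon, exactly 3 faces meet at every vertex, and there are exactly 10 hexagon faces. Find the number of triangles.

Let x be the number of triangles; then F = 10 + x.
Edge–face incidences: 2E = 6·10 + 3·x = 60 + 3x.
Every vertex has degree 3, so 3V = 2E.
Euler: V − E + F = 2 ⇒ (2E)/3 − E + (10 + x) = 2.
Multiply by 6: 2·(2E) − 3·(2E) + 6·(10 + x) = 12, i.e. 60 + 6x − (60 + 3x) = 12.
Collecting terms: 3x = 12, so x = 4.
Then 2E = 60 + 3·4 = 72, so E = 36, V = 2E/3 = 24, F = 10 + 4 = 14.

4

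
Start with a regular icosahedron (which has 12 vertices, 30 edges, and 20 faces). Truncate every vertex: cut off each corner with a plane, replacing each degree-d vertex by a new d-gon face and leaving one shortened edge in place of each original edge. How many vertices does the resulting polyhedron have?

60

Truncation replaces each original edge-end by a new vertex, so V′ = 2E = 60.
Each original edge survives, and each old vertex of degree d contributes d new edges; summing degrees gives Σd = 2E, so E′ = E + 2E = 3E = 90.
Each original face survives and each original vertex becomes one new face: F′ = F + V = 32.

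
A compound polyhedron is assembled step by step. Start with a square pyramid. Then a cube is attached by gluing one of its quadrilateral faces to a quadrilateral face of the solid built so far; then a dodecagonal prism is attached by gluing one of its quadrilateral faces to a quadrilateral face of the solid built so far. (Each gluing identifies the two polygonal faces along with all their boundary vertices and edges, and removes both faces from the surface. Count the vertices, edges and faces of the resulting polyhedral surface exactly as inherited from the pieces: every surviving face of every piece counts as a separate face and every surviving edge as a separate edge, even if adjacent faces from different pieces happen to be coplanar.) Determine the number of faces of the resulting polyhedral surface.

21

A square pyramid: V=5, E=8, F=5.
Attach a cube (V=8, E=12, F=6) along a 4-gon: merge 4 vertices and 4 edges, delete both glued faces → V=9, E=16, F=9.
Attach a dodecagonal prism (V=24, E=36, F=14) along a 4-gon: merge 4 vertices and 4 edges, delete both glued faces → V=29, E=48, F=21.
Check: V − E + F = 29 − 48 + 21 = 2.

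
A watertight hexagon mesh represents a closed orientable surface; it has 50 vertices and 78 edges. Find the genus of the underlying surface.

2

Every face is a hexagon and each edge borders two faces, so 6F = 2·78, giving F = 26.
χ = V − E + F = 50 − 78 + 26 = -2.
For a closed orientable surface χ = 2 − 2g, so g = (2 − (-2))/2 = 2.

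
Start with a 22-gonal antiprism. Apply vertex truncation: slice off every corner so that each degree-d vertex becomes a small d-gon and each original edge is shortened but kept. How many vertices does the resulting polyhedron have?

176

The base solid has V = 44, E = 88, F = 46.
Truncation replaces each original edge-end by a new vertex, so V′ = 2E = 176.
Each original edge survives, and each old vertex of degree d contributes d new edges; summing degrees gives Σd = 2E, so E′ = E + 2E = 3E = 264.
Each original face survives and each original vertex becomes one new face: F′ = F + V = 90.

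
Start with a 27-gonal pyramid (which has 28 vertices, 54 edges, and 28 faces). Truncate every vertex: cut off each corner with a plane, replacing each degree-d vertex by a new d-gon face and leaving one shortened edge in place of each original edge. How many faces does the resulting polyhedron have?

56

Truncation replaces each original edge-end by a new vertex, so V′ = 2E = 108.
Each original edge survives, and each old vertex of degree d contributes d new edges; summing degrees gives Σd = 2E, so E′ = E + 2E = 3E = 162.
Each original face survives and each original vertex becomes one new face: F′ = F + V = 56.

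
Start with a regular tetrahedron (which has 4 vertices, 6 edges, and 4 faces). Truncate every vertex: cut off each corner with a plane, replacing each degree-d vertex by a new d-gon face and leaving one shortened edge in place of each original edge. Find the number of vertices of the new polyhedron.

Truncation replaces each original edge-end by a new vertex, so V′ = 2E = 12.
Each original edge survives, and each old vertex of degree d contributes d new edges; summing degrees gives Σd = 2E, so E′ = E + 2E = 3E = 18.
Each original face survives and each original vertex becomes one new face: F′ = F + V = 8.

12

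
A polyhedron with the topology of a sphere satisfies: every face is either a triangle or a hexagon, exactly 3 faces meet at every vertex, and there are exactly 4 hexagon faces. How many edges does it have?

18

Let x be the number of triangles; then F = 4 + x.
Edge–face incidences: 2E = 6·4 + 3·x = 24 + 3x.
Every vertex has degree 3, so 3V = 2E.
Euler: V − E + F = 2 ⇒ (2E)/3 − E + (4 + x) = 2.
Multiply by 6: 2·(2E) − 3·(2E) + 6·(4 + x) = 12, i.e. 24 + 6x − (24 + 3x) = 12.
Collecting terms: 3x = 12, so x = 4.
Then 2E = 24 + 3·4 = 36, so E = 18, V = 2E/3 = 12, F = 4 + 4 = 8.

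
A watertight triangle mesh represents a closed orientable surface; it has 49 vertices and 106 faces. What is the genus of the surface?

Every face is a triangle, so 2E = 3·106 = 318, giving E = 159.
χ = V − E + F = 49 − 159 + 106 = -4.
For a closed orientable surface χ = 2 − 2g, so g = (2 − (-4))/2 = 3.

3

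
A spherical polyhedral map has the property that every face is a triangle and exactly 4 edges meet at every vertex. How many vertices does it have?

Each face has 3 edges and each edge borders two faces, so 2E = 3F.
Each vertex has degree 4, so 4V = 2E and hence V = 3F/4.
Euler: V − E + F = 2 ⇒ (3F/4) − (3F/2) + F = 2.
Multiply by 8: (6 − 12 + 8)F = 16, i.e. 2F = 16.
So F = 8, E = 3·8/2 = 12, V = 3·8/4 = 6.

6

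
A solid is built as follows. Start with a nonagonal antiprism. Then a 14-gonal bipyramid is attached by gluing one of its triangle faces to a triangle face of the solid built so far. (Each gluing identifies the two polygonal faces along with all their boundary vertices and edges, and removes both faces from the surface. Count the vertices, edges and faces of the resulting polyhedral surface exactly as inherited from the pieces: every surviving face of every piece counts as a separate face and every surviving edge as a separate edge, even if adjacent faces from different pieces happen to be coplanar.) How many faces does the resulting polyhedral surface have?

A nonagonal antiprism: V=18, E=36, F=20.
Attach a 14-gonal bipyramid (V=16, E=42, F=28) along a 3-gon: merge 3 vertices and 3 edges, delete both glued faces → V=31, E=75, F=46.
Check: V − E + F = 31 − 75 + 46 = 2.

46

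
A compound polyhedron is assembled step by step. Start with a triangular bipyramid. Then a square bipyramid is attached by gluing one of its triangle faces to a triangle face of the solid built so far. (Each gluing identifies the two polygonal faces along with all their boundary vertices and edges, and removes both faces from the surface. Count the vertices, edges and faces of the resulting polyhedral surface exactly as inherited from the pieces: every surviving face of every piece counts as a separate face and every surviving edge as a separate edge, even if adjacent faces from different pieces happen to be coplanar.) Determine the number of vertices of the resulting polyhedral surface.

8

A triangular bipyramid: V=5, E=9, F=6.
Attach a square bipyramid (V=6, E=12, F=8) along a 3-gon: merge 3 vertices and 3 edges, delete both glued faces → V=8, E=18, F=12.
Check: V − E + F = 8 − 18 + 12 = 2.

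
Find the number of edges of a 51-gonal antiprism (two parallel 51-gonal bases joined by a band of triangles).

204

An antiprism on an n-gon has two n-gon caps and 2n triangles: V = 2·51 = 102, E = 4·51 = 204, F = 2·51 + 2 = 104.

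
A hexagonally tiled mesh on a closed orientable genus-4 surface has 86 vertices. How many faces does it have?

46

χ = 2 − 2·4 = -6, and every face is a hexagon so 6F = 2E.
V − E + F = -6 with E = 6F/2 gives 86 − (6/2 − 1)·F = -6, so F = 46 and E = 138.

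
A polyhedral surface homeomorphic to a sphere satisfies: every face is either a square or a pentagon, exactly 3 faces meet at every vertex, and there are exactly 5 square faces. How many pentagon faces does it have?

2

Let x be the number of pentagons; then F = 5 + x.
Edge–face incidences: 2E = 4·5 + 5·x = 20 + 5x.
Every vertex has degree 3, so 3V = 2E.
Euler: V − E + F = 2 ⇒ (2E)/3 − E + (5 + x) = 2.
Multiply by 6: 2·(2E) − 3·(2E) + 6·(5 + x) = 12, i.e. 30 + 6x − (20 + 5x) = 12.
Collecting terms: x + 10 = 12, so x = 2.
Then 2E = 20 + 5·2 = 30, so E = 15, V = 2E/3 = 10, F = 5 + 2 = 7.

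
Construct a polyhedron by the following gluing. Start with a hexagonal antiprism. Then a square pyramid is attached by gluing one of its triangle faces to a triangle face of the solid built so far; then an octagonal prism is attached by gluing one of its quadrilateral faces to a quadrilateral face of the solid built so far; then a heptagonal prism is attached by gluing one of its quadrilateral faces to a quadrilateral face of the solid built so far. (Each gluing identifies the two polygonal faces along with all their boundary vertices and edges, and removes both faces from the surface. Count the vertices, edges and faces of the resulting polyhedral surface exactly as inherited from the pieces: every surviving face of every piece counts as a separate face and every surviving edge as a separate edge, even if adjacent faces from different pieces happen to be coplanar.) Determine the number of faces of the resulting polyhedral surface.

32

A hexagonal antiprism: V=12, E=24, F=14.
Attach a square pyramid (V=5, E=8, F=5) along a 3-gon: merge 3 vertices and 3 edges, delete both glued faces → V=14, E=29, F=17.
Attach an octagonal prism (V=16, E=24, F=10) along a 4-gon: merge 4 vertices and 4 edges, delete both glued faces → V=26, E=49, F=25.
Attach a heptagonal prism (V=14, E=21, F=9) along a 4-gon: merge 4 vertices and 4 edges, delete both glued faces → V=36, E=66, F=32.
Check: V − E + F = 36 − 66 + 32 = 2.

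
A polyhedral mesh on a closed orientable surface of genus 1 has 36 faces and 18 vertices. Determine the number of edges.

For a closed orientable surface of genus 1, χ = 2 − 2·1 = 0.
E = V + F − (0) = 18 + 36 − (0) = 54.

54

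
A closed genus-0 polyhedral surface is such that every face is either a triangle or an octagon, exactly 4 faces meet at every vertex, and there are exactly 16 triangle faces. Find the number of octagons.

2

Let x be the number of octagons; then F = 16 + x.
Edge–face incidences: 2E = 3·16 + 8·x = 48 + 8x.
Every vertex has degree 4, so 4V = 2E.
Euler: V − E + F = 2 ⇒ (2E)/4 − E + (16 + x) = 2.
Multiply by 8: 2·(2E) − 4·(2E) + 8·(16 + x) = 16, i.e. 128 + 8x − 2·(48 + 8x) = 16.
Collecting terms: −8x + 32 = 16, so −8x = −16, so x = 2.
Then 2E = 48 + 8·2 = 64, so E = 32, V = 2E/4 = 16, F = 16 + 2 = 18.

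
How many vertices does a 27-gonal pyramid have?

A pyramid on an n-gon base has one n-gon and n triangles: V = 27 + 1 = 28, E = 2·27 = 54, F = 27 + 1 = 28.

28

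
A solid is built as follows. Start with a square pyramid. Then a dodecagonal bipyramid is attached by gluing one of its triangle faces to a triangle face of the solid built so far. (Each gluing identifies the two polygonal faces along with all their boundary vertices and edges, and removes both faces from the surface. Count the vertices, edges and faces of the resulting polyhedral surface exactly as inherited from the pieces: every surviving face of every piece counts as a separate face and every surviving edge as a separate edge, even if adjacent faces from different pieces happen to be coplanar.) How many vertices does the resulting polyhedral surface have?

A square pyramid: V=5, E=8, F=5.
Attach a dodecagonal bipyramid (V=14, E=36, F=24) along a 3-gon: merge 3 vertices and 3 edges, delete both glued faces → V=16, E=41, F=27.
Check: V − E + F = 16 − 41 + 27 = 2.

16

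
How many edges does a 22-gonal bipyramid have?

66

A bipyramid over an n-gon has 2n triangular faces and n + 2 vertices: V = 22 + 2 = 24, E = 3·22 = 66, F = 2·22 = 44.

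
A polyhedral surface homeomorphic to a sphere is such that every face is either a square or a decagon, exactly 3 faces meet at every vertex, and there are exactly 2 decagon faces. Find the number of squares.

10

Let x be the number of squares; then F = 2 + x.
Edge–face incidences: 2E = 10·2 + 4·x = 20 + 4x.
Every vertex has degree 3, so 3V = 2E.
Euler: V − E + F = 2 ⇒ (2E)/3 − E + (2 + x) = 2.
Multiply by 6: 2·(2E) − 3·(2E) + 6·(2 + x) = 12, i.e. 12 + 6x − (20 + 4x) = 12.
Collecting terms: 2x − 8 = 12, so 2x = 20, so x = 10.
Then 2E = 20 + 4·10 = 60, so E = 30, V = 2E/3 = 20, F = 2 + 10 = 12.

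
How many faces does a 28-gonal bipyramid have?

A bipyramid over an n-gon has 2n triangular faces and n + 2 vertices: V = 28 + 2 = 30, E = 3·28 = 84, F = 2·28 = 56.
Check: V − E + F = 30 − 84 + 56 = 2.

56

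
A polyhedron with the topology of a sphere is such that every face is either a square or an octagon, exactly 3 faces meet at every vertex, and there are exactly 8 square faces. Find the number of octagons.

2

Let x be the number of octagons; then F = 8 + x.
Edge–face incidences: 2E = 4·8 + 8·x = 32 + 8x.
Every vertex has degree 3, so 3V = 2E.
Euler: V − E + F = 2 ⇒ (2E)/3 − E + (8 + x) = 2.
Multiply by 6: 2·(2E) − 3·(2E) + 6·(8 + x) = 12, i.e. 48 + 6x − (32 + 8x) = 12.
Collecting terms: −2x + 16 = 12, so −2x = −4, so x = 2.
Then 2E = 32 + 8·2 = 48, so E = 24, V = 2E/3 = 16, F = 8 + 2 = 10.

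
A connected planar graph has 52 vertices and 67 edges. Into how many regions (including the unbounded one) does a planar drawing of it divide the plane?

Euler's formula for a connected plane graph: V − E + F = 2, so F = 2 − 52 + 67 = 17.

17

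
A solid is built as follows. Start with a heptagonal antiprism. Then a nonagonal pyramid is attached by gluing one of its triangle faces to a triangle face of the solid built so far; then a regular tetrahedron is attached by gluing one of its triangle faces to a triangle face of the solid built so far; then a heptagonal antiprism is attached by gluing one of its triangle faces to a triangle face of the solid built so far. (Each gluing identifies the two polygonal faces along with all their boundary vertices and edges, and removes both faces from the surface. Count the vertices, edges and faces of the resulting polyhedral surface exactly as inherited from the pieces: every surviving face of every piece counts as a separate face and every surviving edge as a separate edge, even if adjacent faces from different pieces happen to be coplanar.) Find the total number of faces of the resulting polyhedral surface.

A heptagonal antiprism: V=14, E=28, F=16.
Attach a nonagonal pyramid (V=10, E=18, F=10) along a 3-gon: merge 3 vertices and 3 edges, delete both glued faces → V=21, E=43, F=24.
Attach a regular tetrahedron (V=4, E=6, F=4) along a 3-gon: merge 3 vertices and 3 edges, delete both glued faces → V=22, E=46, F=26.
Attach a heptagonal antiprism (V=14, E=28, F=16) along a 3-gon: merge 3 vertices and 3 edges, delete both glued faces → V=33, E=71, F=40.
Check: V − E + F = 33 − 71 + 40 = 2.

40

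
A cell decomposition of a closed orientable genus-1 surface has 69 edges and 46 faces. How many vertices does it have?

23

For a closed orientable surface of genus 1, χ = 2 − 2·1 = 0.
V = 0 + E − F = 0 + 69 − 46 = 23.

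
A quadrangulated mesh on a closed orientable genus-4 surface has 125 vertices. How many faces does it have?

131

χ = 2 − 2·4 = -6, and every face is a square so 4F = 2E.
V − E + F = -6 with E = 4F/2 gives 125 − (4/2 − 1)·F = -6, so F = 131 and E = 262.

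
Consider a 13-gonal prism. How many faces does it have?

15

A prism on an n-gon has two n-gon bases and n rectangular sides: V = 2·13 = 26, E = 3·13 = 39, F = 13 + 2 = 15.
Check: V − E + F = 26 − 39 + 15 = 2.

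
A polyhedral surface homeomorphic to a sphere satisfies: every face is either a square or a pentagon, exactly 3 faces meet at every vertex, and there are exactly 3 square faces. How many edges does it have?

Let x be the number of pentagons; then F = 3 + x.
Edge–face incidences: 2E = 4·3 + 5·x = 12 + 5x.
Every vertex has degree 3, so 3V = 2E.
Euler: V − E + F = 2 ⇒ (2E)/3 − E + (3 + x) = 2.
Multiply by 6: 2·(2E) − 3·(2E) + 6·(3 + x) = 12, i.e. 18 + 6x − (12 + 5x) = 12.
Collecting terms: x + 6 = 12, so x = 6.
Then 2E = 12 + 5·6 = 42, so E = 21, V = 2E/3 = 14, F = 3 + 6 = 9.

21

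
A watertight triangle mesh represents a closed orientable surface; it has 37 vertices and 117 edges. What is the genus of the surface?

Every face is a triangle and each edge borders two faces, so 3F = 2·117, giving F = 78.
χ = V − E + F = 37 − 117 + 78 = -2.
For a closed orientable surface χ = 2 − 2g, so g = (2 − (-2))/2 = 2.

2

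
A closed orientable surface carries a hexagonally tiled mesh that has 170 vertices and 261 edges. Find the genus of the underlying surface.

3

Every face is a hexagon and each edge borders two faces, so 6F = 2·261, giving F = 87.
χ = V − E + F = 170 − 261 + 87 = -4.
For a closed orientable surface χ = 2 − 2g, so g = (2 − (-4))/2 = 3.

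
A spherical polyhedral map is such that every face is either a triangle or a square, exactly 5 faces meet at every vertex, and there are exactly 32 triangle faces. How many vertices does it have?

24

Let x be the number of squares; then F = 32 + x.
Edge–face incidences: 2E = 3·32 + 4·x = 96 + 4x.
Every vertex has degree 5, so 5V = 2E.
Euler: V − E + F = 2 ⇒ (2E)/5 − E + (32 + x) = 2.
Multiply by 10: 2·(2E) − 5·(2E) + 10·(32 + x) = 20, i.e. 320 + 10x − 3·(96 + 4x) = 20.
Collecting terms: −2x + 32 = 20, so −2x = −12, so x = 6.
Then 2E = 96 + 4·6 = 120, so E = 60, V = 2E/5 = 24, F = 32 + 6 = 38.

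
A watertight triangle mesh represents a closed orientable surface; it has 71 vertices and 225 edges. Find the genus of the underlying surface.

Every face is a triangle and each edge borders two faces, so 3F = 2·225, giving F = 150.
χ = V − E + F = 71 − 225 + 150 = -4.
For a closed orientable surface χ = 2 − 2g, so g = (2 − (-4))/2 = 3.

3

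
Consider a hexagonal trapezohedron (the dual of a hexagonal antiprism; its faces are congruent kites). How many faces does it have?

12

The n-trapezohedron (dual of the n-antiprism) has V = 2·6 + 2 = 14, E = 4·6 = 24, F = 2·6 = 12.
Check: V − E + F = 14 − 24 + 12 = 2.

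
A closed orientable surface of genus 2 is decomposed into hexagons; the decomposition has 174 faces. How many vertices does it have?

χ = 2 − 2·2 = -2, and every face is a hexagon so 6F = 2E.
E = 6·174/2 = 522. Then V = -2 + E − F = -2 + 522 − 174 = 346.

346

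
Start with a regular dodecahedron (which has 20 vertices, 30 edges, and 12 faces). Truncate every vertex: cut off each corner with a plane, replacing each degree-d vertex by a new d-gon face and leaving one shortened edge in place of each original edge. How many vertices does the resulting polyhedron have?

Truncation replaces each original edge-end by a new vertex, so V′ = 2E = 60.
Each original edge survives, and each old vertex of degree d contributes d new edges; summing degrees gives Σd = 2E, so E′ = E + 2E = 3E = 90.
Each original face survives and each original vertex becomes one new face: F′ = F + V = 32.

60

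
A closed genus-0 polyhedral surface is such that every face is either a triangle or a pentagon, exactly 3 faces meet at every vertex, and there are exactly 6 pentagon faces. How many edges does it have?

18

Let x be the number of triangles; then F = 6 + x.
Edge–face incidences: 2E = 5·6 + 3·x = 30 + 3x.
Every vertex has degree 3, so 3V = 2E.
Euler: V − E + F = 2 ⇒ (2E)/3 − E + (6 + x) = 2.
Multiply by 6: 2·(2E) − 3·(2E) + 6·(6 + x) = 12, i.e. 36 + 6x − (30 + 3x) = 12.
Collecting terms: 3x + 6 = 12, so 3x = 6, so x = 2.
Then 2E = 30 + 3·2 = 36, so E = 18, V = 2E/3 = 12, F = 6 + 2 = 8.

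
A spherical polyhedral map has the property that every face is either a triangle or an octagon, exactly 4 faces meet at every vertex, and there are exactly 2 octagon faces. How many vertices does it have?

Let x be the number of triangles; then F = 2 + x.
Edge–face incidences: 2E = 8·2 + 3·x = 16 + 3x.
Every vertex has degree 4, so 4V = 2E.
Euler: V − E + F = 2 ⇒ (2E)/4 − E + (2 + x) = 2.
Multiply by 8: 2·(2E) − 4·(2E) + 8·(2 + x) = 16, i.e. 16 + 8x − 2·(16 + 3x) = 16.
Collecting terms: 2x − 16 = 16, so 2x = 32, so x = 16.
Then 2E = 16 + 3·16 = 64, so E = 32, V = 2E/4 = 16, F = 2 + 16 = 18.

16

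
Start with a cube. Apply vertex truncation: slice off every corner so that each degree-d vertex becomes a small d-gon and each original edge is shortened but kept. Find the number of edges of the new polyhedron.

36

The base solid has V = 8, E = 12, F = 6.
Truncation replaces each original edge-end by a new vertex, so V′ = 2E = 24.
Each original edge survives, and each old vertex of degree d contributes d new edges; summing degrees gives Σd = 2E, so E′ = E + 2E = 3E = 36.
Each original face survives and each original vertex becomes one new face: F′ = F + V = 14.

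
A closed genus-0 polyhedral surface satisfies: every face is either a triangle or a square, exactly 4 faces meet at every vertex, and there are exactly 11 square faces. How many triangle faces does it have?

8

Let x be the number of triangles; then F = 11 + x.
Edge–face incidences: 2E = 4·11 + 3·x = 44 + 3x.
Every vertex has degree 4, so 4V = 2E.
Euler: V − E + F = 2 ⇒ (2E)/4 − E + (11 + x) = 2.
Multiply by 8: 2·(2E) − 4·(2E) + 8·(11 + x) = 16, i.e. 88 + 8x − 2·(44 + 3x) = 16.
Collecting terms: 2x = 16, so x = 8.
Then 2E = 44 + 3·8 = 68, so E = 34, V = 2E/4 = 17, F = 11 + 8 = 19.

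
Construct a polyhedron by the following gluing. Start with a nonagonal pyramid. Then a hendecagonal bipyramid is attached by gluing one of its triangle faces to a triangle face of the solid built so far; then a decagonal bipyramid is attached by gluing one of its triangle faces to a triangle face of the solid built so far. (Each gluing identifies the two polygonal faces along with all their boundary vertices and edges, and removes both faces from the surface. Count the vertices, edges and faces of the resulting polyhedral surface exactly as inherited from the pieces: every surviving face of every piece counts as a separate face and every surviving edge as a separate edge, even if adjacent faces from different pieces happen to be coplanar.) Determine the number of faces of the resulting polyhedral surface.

48

A nonagonal pyramid: V=10, E=18, F=10.
Attach a hendecagonal bipyramid (V=13, E=33, F=22) along a 3-gon: merge 3 vertices and 3 edges, delete both glued faces → V=20, E=48, F=30.
Attach a decagonal bipyramid (V=12, E=30, F=20) along a 3-gon: merge 3 vertices and 3 edges, delete both glued faces → V=29, E=75, F=48.
Check: V − E + F = 29 − 75 + 48 = 2.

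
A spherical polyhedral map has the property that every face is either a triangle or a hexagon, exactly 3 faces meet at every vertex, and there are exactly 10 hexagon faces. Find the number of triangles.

Let x be the number of triangles; then F = 10 + x.
Edge–face incidences: 2E = 6·10 + 3·x = 60 + 3x.
Every vertex has degree 3, so 3V = 2E.
Euler: V − E + F = 2 ⇒ (2E)/3 − E + (10 + x) = 2.
Multiply by 6: 2·(2E) − 3·(2E) + 6·(10 + x) = 12, i.e. 60 + 6x − (60 + 3x) = 12.
Collecting terms: 3x = 12, so x = 4.
Then 2E = 60 + 3·4 = 72, so E = 36, V = 2E/3 = 24, F = 10 + 4 = 14.

4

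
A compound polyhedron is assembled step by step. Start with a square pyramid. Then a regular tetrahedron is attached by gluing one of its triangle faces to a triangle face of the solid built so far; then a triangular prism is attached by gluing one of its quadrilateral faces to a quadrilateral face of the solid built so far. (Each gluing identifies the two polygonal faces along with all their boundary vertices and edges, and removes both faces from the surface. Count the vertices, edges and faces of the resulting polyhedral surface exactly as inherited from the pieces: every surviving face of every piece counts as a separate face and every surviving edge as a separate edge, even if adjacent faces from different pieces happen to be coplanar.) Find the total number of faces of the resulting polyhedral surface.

A square pyramid: V=5, E=8, F=5.
Attach a regular tetrahedron (V=4, E=6, F=4) along a 3-gon: merge 3 vertices and 3 edges, delete both glued faces → V=6, E=11, F=7.
Attach a triangular prism (V=6, E=9, F=5) along a 4-gon: merge 4 vertices and 4 edges, delete both glued faces → V=8, E=16, F=10.
Check: V − E + F = 8 − 16 + 10 = 2.

10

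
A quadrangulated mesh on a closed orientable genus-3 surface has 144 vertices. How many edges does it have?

296

χ = 2 − 2·3 = -4, and every face is a square so 4F = 2E.
V − E + F = -4 with E = 4F/2 gives 144 − (4/2 − 1)·F = -4, so F = 148 and E = 296.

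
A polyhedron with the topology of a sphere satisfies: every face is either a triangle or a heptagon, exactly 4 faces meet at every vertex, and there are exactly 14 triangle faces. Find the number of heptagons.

Let x be the number of heptagons; then F = 14 + x.
Edge–face incidences: 2E = 3·14 + 7·x = 42 + 7x.
Every vertex has degree 4, so 4V = 2E.
Euler: V − E + F = 2 ⇒ (2E)/4 − E + (14 + x) = 2.
Multiply by 8: 2·(2E) − 4·(2E) + 8·(14 + x) = 16, i.e. 112 + 8x − 2·(42 + 7x) = 16.
Collecting terms: −6x + 28 = 16, so −6x = −12, so x = 2.
Then 2E = 42 + 7·2 = 56, so E = 28, V = 2E/4 = 14, F = 14 + 2 = 16.

2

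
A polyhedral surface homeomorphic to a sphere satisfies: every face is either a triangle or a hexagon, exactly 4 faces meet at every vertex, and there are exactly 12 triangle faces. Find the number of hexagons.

Let x be the number of hexagons; then F = 12 + x.
Edge–face incidences: 2E = 3·12 + 6·x = 36 + 6x.
Every vertex has degree 4, so 4V = 2E.
Euler: V − E + F = 2 ⇒ (2E)/4 − E + (12 + x) = 2.
Multiply by 8: 2·(2E) − 4·(2E) + 8·(12 + x) = 16, i.e. 96 + 8x − 2·(36 + 6x) = 16.
Collecting terms: −4x + 24 = 16, so −4x = −8, so x = 2.
Then 2E = 36 + 6·2 = 48, so E = 24, V = 2E/4 = 12, F = 12 + 2 = 14.

2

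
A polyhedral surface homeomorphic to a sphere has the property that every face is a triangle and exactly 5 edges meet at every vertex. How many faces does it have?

Each face has 3 edges and each edge borders two faces, so 2E = 3F.
Each vertex has degree 5, so 5V = 2E and hence V = 3F/5.
Euler: V − E + F = 2 ⇒ (3F/5) − (3F/2) + F = 2.
Multiply by 10: (6 − 15 + 10)F = 20, i.e. 1F = 20.
So F = 20, E = 3·20/2 = 30, V = 3·20/5 = 12.

20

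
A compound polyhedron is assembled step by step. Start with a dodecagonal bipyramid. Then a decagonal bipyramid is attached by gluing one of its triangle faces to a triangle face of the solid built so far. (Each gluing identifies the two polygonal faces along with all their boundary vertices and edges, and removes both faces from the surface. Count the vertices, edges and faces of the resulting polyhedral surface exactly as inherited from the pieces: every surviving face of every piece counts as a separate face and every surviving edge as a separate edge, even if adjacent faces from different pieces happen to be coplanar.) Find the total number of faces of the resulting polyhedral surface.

42

A dodecagonal bipyramid: V=14, E=36, F=24.
Attach a decagonal bipyramid (V=12, E=30, F=20) along a 3-gon: merge 3 vertices and 3 edges, delete both glued faces → V=23, E=63, F=42.
Check: V − E + F = 23 − 63 + 42 = 2.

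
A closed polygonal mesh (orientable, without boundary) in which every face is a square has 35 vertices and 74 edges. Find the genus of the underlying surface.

2

Every face is a square and each edge borders two faces, so 4F = 2·74, giving F = 37.
χ = V − E + F = 35 − 74 + 37 = -2.
For a closed orientable surface χ = 2 − 2g, so g = (2 − (-2))/2 = 2.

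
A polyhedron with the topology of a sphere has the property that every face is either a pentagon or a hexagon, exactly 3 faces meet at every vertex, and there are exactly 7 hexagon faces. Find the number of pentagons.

12

Let x be the number of pentagons; then F = 7 + x.
Edge–face incidences: 2E = 6·7 + 5·x = 42 + 5x.
Every vertex has degree 3, so 3V = 2E.
Euler: V − E + F = 2 ⇒ (2E)/3 − E + (7 + x) = 2.
Multiply by 6: 2·(2E) − 3·(2E) + 6·(7 + x) = 12, i.e. 42 + 6x − (42 + 5x) = 12.
Collecting terms: x = 12.
Then 2E = 42 + 5·12 = 102, so E = 51, V = 2E/3 = 34, F = 7 + 12 = 19.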